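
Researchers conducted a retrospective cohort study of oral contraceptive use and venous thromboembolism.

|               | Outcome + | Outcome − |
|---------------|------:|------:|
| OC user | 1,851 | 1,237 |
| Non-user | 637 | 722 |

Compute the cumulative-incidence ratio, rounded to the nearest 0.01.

1.28

Cells: a = 1851, b = 1237, c = 637, d = 722.
Risk in exposed = 1851/3088 = 0.59942; risk in unexposed = 637/1359 = 0.46873.
RR = 0.59942 / 0.46873 = 1.27882
The risk among the exposed is 1.28 times that among the unexposed.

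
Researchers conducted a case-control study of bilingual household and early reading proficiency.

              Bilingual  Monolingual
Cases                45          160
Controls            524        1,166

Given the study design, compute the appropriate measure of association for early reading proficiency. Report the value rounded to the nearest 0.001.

0.626

Reading the table with exposure as columns: a = 45 (Bilingual, case), b = 524 (Bilingual, non-case), c = 160 (Monolingual, case), d = 1166.
This is a case-control study: participants were sampled on outcome status, so risks in the source population cannot be estimated directly — relative risk is not valid here. The odds ratio is the appropriate measure.
OR = (a·d)/(b·c) = (45 × 1166) / (524 × 160) = 52470 / 83840 = 0.62583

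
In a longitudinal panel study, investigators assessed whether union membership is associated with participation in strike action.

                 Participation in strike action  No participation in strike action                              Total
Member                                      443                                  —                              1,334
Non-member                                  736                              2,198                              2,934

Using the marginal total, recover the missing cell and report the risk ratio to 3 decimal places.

1.324

The missing cell is in the exposed row: 1334 − 443 = 891.
So a = 443, b = 891, c = 736, d = 2198.
RR = [a/(a+b)] / [c/(c+d)] = (443/1334) / (736/2934) = 0.33208/0.25085 = 1.32382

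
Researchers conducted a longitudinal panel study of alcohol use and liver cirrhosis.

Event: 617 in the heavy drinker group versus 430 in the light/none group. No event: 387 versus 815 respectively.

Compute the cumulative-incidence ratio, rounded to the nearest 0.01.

1.78

From the description: a = 617, b = 387, c = 430, d = 815.
Risk in exposed = 617/1004 = 0.61454; risk in unexposed = 430/1245 = 0.34538.
RR = 0.61454 / 0.34538 = 1.77931
The risk among the exposed is 1.78 times that among the unexposed.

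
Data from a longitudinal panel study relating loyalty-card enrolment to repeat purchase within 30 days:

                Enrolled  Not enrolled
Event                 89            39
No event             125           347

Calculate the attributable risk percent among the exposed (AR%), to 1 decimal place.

Reading the table with exposure as columns: a = 89 (Enrolled, case), b = 125 (Enrolled, non-case), c = 39 (Not enrolled, case), d = 347.
Risk in exposed = 89/214 = 0.41589; risk in unexposed = 39/386 = 0.10104.
RR = 0.41589/0.10104 = 4.11622
AR% = (RR − 1)/RR × 100 = (4.11622 − 1)/4.11622 × 100 = 75.7059%

75.7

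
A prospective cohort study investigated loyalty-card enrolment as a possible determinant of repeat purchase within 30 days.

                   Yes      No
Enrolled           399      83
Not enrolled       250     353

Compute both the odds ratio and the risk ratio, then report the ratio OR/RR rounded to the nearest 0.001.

Cells: a = 399, b = 83, c = 250, d = 353.
OR = (399·353)/(83·250) = 140847/20750 = 6.78781
Risk in exposed = 399/482 = 0.82780; risk in unexposed = 250/603 = 0.41459; RR = 1.99666
OR/RR = 6.78781 / 1.99666 = 3.39959
The outcome is not rare, so the OR lies further from 1 than the RR.

3.400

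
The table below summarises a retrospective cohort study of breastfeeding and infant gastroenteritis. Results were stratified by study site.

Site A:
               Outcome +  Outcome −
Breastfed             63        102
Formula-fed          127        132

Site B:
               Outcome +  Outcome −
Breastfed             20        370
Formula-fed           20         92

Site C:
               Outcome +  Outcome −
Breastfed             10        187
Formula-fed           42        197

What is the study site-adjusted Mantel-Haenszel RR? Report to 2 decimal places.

0.58

RR_MH = Σ(aᵢ·n₀ᵢ/nᵢ) / Σ(cᵢ·n₁ᵢ/nᵢ), with n₁ᵢ = aᵢ+bᵢ (exposed), n₀ᵢ = cᵢ+dᵢ (unexposed), nᵢ = n₁ᵢ+n₀ᵢ.
Stratum 1 (Site A): n₁ = 165, n₀ = 259, n = 424; a·n₀/n = 63·259/424 = 38.4835; c·n₁/n = 127·165/424 = 49.4222
Stratum 2 (Site B): n₁ = 390, n₀ = 112, n = 502; a·n₀/n = 20·112/502 = 4.4622; c·n₁/n = 20·390/502 = 15.5378
Stratum 3 (Site C): n₁ = 197, n₀ = 239, n = 436; a·n₀/n = 10·239/436 = 5.4817; c·n₁/n = 42·197/436 = 18.9771
RR_MH = (38.4835 + 4.4622 + 5.4817) / (49.4222 + 15.5378 + 18.9771) = 48.4273 / 83.9371 = 0.57695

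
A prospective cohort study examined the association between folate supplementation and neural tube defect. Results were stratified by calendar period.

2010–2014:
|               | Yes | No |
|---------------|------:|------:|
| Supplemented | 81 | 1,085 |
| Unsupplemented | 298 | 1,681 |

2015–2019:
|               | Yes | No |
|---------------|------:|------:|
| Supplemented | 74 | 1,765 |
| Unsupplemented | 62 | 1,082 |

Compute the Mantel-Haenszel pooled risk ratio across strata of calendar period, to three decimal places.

0.534

RR_MH = Σ(aᵢ·n₀ᵢ/nᵢ) / Σ(cᵢ·n₁ᵢ/nᵢ), with n₁ᵢ = aᵢ+bᵢ (exposed), n₀ᵢ = cᵢ+dᵢ (unexposed), nᵢ = n₁ᵢ+n₀ᵢ.
Stratum 1 (2010–2014): n₁ = 1166, n₀ = 1979, n = 3145; a·n₀/n = 81·1979/3145 = 50.9695; c·n₁/n = 298·1166/3145 = 110.4827
Stratum 2 (2015–2019): n₁ = 1839, n₀ = 1144, n = 2983; a·n₀/n = 74·1144/2983 = 28.3795; c·n₁/n = 62·1839/2983 = 38.2226
RR_MH = (50.9695 + 28.3795) / (110.4827 + 38.2226) = 79.3490 / 148.7053 = 0.53360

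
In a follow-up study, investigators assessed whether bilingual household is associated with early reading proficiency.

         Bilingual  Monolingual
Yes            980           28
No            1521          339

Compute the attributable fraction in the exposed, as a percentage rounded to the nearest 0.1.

Reading the table with exposure as columns: a = 980 (Bilingual, case), b = 1521 (Bilingual, non-case), c = 28 (Monolingual, case), d = 339.
Risk in exposed = 980/2501 = 0.39184; risk in unexposed = 28/367 = 0.07629.
RR = 0.39184/0.07629 = 5.13595
AR% = (RR − 1)/RR × 100 = (5.13595 − 1)/5.13595 × 100 = 80.5294%

80.5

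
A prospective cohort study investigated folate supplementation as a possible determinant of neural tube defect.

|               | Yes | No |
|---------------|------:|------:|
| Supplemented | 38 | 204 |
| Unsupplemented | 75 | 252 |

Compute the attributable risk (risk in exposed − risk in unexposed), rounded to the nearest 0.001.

-0.072

Cells: a = 38, b = 204, c = 75, d = 252.
Risk in exposed = 38/242 = 0.157025; risk in unexposed = 75/327 = 0.229358.
Risk difference = 0.157025 − 0.229358 = -0.072333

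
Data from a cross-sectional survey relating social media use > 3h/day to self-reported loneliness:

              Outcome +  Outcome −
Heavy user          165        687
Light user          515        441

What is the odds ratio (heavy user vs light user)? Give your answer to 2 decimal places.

Cells: a = 165, b = 687, c = 515, d = 441.
OR = (a·d)/(b·c) = (165 × 441) / (687 × 515) = 72765 / 353805 = 0.20566
Exposure is associated with lower odds of self-reported loneliness (OR = 0.21 < 1).

0.21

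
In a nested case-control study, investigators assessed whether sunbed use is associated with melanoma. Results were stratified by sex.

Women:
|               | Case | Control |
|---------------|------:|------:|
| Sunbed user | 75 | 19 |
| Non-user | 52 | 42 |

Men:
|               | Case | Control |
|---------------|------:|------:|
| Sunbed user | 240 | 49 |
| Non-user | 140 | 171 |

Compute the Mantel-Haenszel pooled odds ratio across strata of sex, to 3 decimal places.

OR_MH = Σ(aᵢdᵢ/nᵢ) / Σ(bᵢcᵢ/nᵢ), where nᵢ is the stratum total.
Stratum 1 (Women): n = 188; a·d/n = 75·42/188 = 16.7553; b·c/n = 19·52/188 = 5.2553
Stratum 2 (Men): n = 600; a·d/n = 240·171/600 = 68.4000; b·c/n = 49·140/600 = 11.4333
OR_MH = (16.7553 + 68.4000) / (5.2553 + 11.4333) = 85.1553 / 16.6887 = 5.10259

5.103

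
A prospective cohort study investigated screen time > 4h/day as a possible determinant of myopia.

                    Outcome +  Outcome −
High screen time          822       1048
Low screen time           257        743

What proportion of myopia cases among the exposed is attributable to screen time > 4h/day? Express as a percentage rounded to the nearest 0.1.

41.5

Cells: a = 822, b = 1048, c = 257, d = 743.
Risk in exposed = 822/1870 = 0.43957; risk in unexposed = 257/1000 = 0.25700.
RR = 0.43957/0.25700 = 1.71040
AR% = (RR − 1)/RR × 100 = (1.71040 − 1)/1.71040 × 100 = 41.5341%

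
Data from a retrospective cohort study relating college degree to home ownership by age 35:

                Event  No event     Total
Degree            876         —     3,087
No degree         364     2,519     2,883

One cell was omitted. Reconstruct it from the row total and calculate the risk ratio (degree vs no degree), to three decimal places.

The missing cell is in the exposed row: 3087 − 876 = 2211.
So a = 876, b = 2211, c = 364, d = 2519.
RR = [a/(a+b)] / [c/(c+d)] = (876/3087) / (364/2883) = 0.28377/0.12626 = 2.24756

2.248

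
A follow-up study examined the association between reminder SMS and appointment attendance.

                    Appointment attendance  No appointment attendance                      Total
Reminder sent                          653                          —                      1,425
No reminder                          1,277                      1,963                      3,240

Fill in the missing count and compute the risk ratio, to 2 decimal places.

The missing cell is in the exposed row: 1425 − 653 = 772.
So a = 653, b = 772, c = 1277, d = 1963.
RR = [a/(a+b)] / [c/(c+d)] = (653/1425) / (1277/3240) = 0.45825/0.39414 = 1.16266

1.16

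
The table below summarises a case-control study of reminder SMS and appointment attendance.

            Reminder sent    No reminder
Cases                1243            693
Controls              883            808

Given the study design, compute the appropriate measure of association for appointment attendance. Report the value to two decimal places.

1.64

Reading the table with exposure as columns: a = 1243 (Reminder sent, case), b = 883 (Reminder sent, non-case), c = 693 (No reminder, case), d = 808.
This is a case-control study: participants were sampled on outcome status, so risks in the source population cannot be estimated directly — relative risk is not valid here. The odds ratio is the appropriate measure.
OR = (a·d)/(b·c) = (1243 × 808) / (883 × 693) = 1004344 / 611919 = 1.64130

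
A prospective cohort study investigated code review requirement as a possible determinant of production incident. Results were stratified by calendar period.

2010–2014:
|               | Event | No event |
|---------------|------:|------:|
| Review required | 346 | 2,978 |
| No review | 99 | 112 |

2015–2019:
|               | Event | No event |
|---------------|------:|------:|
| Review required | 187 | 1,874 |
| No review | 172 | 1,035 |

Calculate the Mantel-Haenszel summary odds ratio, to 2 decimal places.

0.39

OR_MH = Σ(aᵢdᵢ/nᵢ) / Σ(bᵢcᵢ/nᵢ), where nᵢ is the stratum total.
Stratum 1 (2010–2014): n = 3535; a·d/n = 346·112/3535 = 10.9624; b·c/n = 2978·99/3535 = 83.4008
Stratum 2 (2015–2019): n = 3268; a·d/n = 187·1035/3268 = 59.2243; b·c/n = 1874·172/3268 = 98.6316
OR_MH = (10.9624 + 59.2243) / (83.4008 + 98.6316) = 70.1867 / 182.0324 = 0.38557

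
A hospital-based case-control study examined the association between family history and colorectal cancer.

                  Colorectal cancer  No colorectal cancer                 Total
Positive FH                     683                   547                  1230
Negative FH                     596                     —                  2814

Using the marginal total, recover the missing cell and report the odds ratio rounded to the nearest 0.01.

4.65

The missing cell is in the unexposed row: 2814 − 596 = 2218.
So a = 683, b = 547, c = 596, d = 2218.
OR = (a·d)/(b·c) = (683 × 2218) / (547 × 596) = 1514894 / 326012 = 4.64674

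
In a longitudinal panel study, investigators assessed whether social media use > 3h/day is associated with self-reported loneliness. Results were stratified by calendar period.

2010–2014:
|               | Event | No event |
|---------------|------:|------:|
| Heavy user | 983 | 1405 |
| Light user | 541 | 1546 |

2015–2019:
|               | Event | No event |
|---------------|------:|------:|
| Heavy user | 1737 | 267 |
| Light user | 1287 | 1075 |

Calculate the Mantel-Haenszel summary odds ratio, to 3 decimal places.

OR_MH = Σ(aᵢdᵢ/nᵢ) / Σ(bᵢcᵢ/nᵢ), where nᵢ is the stratum total.
Stratum 1 (2010–2014): n = 4475; a·d/n = 983·1546/4475 = 339.6018; b·c/n = 1405·541/4475 = 169.8559
Stratum 2 (2015–2019): n = 4366; a·d/n = 1737·1075/4366 = 427.6855; b·c/n = 267·1287/4366 = 78.7057
OR_MH = (339.6018 + 427.6855) / (169.8559 + 78.7057) = 767.2873 / 248.5615 = 3.08691

3.087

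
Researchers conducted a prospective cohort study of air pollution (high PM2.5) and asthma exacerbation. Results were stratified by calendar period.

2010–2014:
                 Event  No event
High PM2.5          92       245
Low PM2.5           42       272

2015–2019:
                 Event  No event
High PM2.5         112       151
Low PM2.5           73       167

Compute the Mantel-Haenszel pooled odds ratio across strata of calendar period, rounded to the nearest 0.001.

OR_MH = Σ(aᵢdᵢ/nᵢ) / Σ(bᵢcᵢ/nᵢ), where nᵢ is the stratum total.
Stratum 1 (2010–2014): n = 651; a·d/n = 92·272/651 = 38.4393; b·c/n = 245·42/651 = 15.8065
Stratum 2 (2015–2019): n = 503; a·d/n = 112·167/503 = 37.1849; b·c/n = 151·73/503 = 21.9145
OR_MH = (38.4393 + 37.1849) / (15.8065 + 21.9145) = 75.6242 / 37.7210 = 2.00483

2.005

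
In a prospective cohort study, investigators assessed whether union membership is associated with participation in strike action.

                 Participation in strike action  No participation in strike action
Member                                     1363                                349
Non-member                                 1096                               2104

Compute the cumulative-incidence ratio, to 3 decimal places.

Cells: a = 1363, b = 349, c = 1096, d = 2104.
Risk in exposed = 1363/1712 = 0.79614; risk in unexposed = 1096/3200 = 0.34250.
RR = 0.79614 / 0.34250 = 2.32451
The risk among the exposed is 2.32 times that among the unexposed.

2.325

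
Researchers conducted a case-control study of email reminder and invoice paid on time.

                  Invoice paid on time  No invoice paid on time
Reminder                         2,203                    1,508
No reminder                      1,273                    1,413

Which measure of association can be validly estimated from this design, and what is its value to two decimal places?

1.62

Cells: a = 2203, b = 1508, c = 1273, d = 1413.
This is a case-control study: participants were sampled on outcome status, so risks in the source population cannot be estimated directly — relative risk is not valid here. The odds ratio is the appropriate measure.
OR = (a·d)/(b·c) = (2203 × 1413) / (1508 × 1273) = 3112839 / 1919684 = 1.62154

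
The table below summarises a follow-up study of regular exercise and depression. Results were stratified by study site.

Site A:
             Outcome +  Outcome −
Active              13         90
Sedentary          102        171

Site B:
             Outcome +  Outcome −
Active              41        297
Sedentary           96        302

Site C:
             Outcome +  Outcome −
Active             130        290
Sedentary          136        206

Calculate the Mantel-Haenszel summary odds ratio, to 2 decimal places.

OR_MH = Σ(aᵢdᵢ/nᵢ) / Σ(bᵢcᵢ/nᵢ), where nᵢ is the stratum total.
Stratum 1 (Site A): n = 376; a·d/n = 13·171/376 = 5.9122; b·c/n = 90·102/376 = 24.4149
Stratum 2 (Site B): n = 736; a·d/n = 41·302/736 = 16.8234; b·c/n = 297·96/736 = 38.7391
Stratum 3 (Site C): n = 762; a·d/n = 130·206/762 = 35.1444; b·c/n = 290·136/762 = 51.7585
OR_MH = (5.9122 + 16.8234 + 35.1444) / (24.4149 + 38.7391 + 51.7585) = 57.8800 / 114.9126 = 0.50369

0.50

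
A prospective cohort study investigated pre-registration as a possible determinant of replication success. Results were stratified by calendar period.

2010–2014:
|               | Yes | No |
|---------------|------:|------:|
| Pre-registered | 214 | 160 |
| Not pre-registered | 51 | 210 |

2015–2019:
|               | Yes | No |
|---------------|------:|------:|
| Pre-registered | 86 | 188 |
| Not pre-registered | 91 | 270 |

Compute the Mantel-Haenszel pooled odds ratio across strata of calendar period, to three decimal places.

OR_MH = Σ(aᵢdᵢ/nᵢ) / Σ(bᵢcᵢ/nᵢ), where nᵢ is the stratum total.
Stratum 1 (2010–2014): n = 635; a·d/n = 214·210/635 = 70.7717; b·c/n = 160·51/635 = 12.8504
Stratum 2 (2015–2019): n = 635; a·d/n = 86·270/635 = 36.5669; b·c/n = 188·91/635 = 26.9417
OR_MH = (70.7717 + 36.5669) / (12.8504 + 26.9417) = 107.3386 / 39.7921 = 2.69748

2.697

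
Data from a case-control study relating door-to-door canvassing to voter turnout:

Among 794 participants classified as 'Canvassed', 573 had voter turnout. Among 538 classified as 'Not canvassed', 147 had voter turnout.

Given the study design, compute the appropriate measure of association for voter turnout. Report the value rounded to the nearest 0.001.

From the description: a = 573, b = 221, c = 147, d = 391.
This is a case-control study: participants were sampled on outcome status, so risks in the source population cannot be estimated directly — relative risk is not valid here. The odds ratio is the appropriate measure.
OR = (a·d)/(b·c) = (573 × 391) / (221 × 147) = 224043 / 32487 = 6.89639

6.896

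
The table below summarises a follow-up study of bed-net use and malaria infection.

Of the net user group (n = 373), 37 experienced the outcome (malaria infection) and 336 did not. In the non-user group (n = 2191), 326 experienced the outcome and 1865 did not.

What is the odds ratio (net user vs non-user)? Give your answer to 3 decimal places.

From the description: a = 37, b = 336, c = 326, d = 1865.
OR = (a·d)/(b·c) = (37 × 1865) / (336 × 326) = 69005 / 109536 = 0.62998
Exposure is associated with lower odds of malaria infection (OR = 0.63 < 1).

0.630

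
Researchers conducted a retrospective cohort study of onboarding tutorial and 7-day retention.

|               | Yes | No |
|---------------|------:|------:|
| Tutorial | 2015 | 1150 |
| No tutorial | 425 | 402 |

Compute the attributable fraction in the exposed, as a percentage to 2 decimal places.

Cells: a = 2015, b = 1150, c = 425, d = 402.
Risk in exposed = 2015/3165 = 0.63665; risk in unexposed = 425/827 = 0.51391.
RR = 0.63665/0.51391 = 1.23885
AR% = (RR − 1)/RR × 100 = (1.23885 − 1)/1.23885 × 100 = 19.2798%

19.28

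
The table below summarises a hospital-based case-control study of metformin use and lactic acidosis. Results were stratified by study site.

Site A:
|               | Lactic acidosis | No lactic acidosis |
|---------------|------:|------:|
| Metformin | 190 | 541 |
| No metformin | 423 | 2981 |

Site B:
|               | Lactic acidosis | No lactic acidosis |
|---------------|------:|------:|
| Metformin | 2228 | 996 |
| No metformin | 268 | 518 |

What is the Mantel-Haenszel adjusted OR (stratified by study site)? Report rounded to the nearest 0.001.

3.484

OR_MH = Σ(aᵢdᵢ/nᵢ) / Σ(bᵢcᵢ/nᵢ), where nᵢ is the stratum total.
Stratum 1 (Site A): n = 4135; a·d/n = 190·2981/4135 = 136.9746; b·c/n = 541·423/4135 = 55.3429
Stratum 2 (Site B): n = 4010; a·d/n = 2228·518/4010 = 287.8065; b·c/n = 996·268/4010 = 66.5656
OR_MH = (136.9746 + 287.8065) / (55.3429 + 66.5656) = 424.7811 / 121.9085 = 3.48443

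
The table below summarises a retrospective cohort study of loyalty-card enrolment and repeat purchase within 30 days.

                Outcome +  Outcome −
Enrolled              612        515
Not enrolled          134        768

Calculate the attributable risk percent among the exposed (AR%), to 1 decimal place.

72.6

Cells: a = 612, b = 515, c = 134, d = 768.
Risk in exposed = 612/1127 = 0.54303; risk in unexposed = 134/902 = 0.14856.
RR = 0.54303/0.14856 = 3.65535
AR% = (RR − 1)/RR × 100 = (3.65535 − 1)/3.65535 × 100 = 72.6429%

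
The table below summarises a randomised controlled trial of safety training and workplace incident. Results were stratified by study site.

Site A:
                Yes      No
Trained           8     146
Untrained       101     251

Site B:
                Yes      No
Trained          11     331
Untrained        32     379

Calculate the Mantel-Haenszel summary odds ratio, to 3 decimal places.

0.220

OR_MH = Σ(aᵢdᵢ/nᵢ) / Σ(bᵢcᵢ/nᵢ), where nᵢ is the stratum total.
Stratum 1 (Site A): n = 506; a·d/n = 8·251/506 = 3.9684; b·c/n = 146·101/506 = 29.1423
Stratum 2 (Site B): n = 753; a·d/n = 11·379/753 = 5.5365; b·c/n = 331·32/753 = 14.0664
OR_MH = (3.9684 + 5.5365) / (29.1423 + 14.0664) = 9.5049 / 43.2087 = 0.21998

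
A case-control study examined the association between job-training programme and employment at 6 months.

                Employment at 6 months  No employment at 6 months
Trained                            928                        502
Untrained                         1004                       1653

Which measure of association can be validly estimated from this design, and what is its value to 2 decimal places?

3.04

Cells: a = 928, b = 502, c = 1004, d = 1653.
This is a case-control study: participants were sampled on outcome status, so risks in the source population cannot be estimated directly — relative risk is not valid here. The odds ratio is the appropriate measure.
OR = (a·d)/(b·c) = (928 × 1653) / (502 × 1004) = 1533984 / 504008 = 3.04357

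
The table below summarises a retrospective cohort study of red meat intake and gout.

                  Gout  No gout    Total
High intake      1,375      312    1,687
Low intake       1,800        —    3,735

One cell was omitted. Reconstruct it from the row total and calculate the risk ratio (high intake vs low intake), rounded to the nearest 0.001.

The missing cell is in the unexposed row: 3735 − 1800 = 1935.
So a = 1375, b = 312, c = 1800, d = 1935.
RR = [a/(a+b)] / [c/(c+d)] = (1375/1687) / (1800/3735) = 0.81506/0.48193 = 1.69124

1.691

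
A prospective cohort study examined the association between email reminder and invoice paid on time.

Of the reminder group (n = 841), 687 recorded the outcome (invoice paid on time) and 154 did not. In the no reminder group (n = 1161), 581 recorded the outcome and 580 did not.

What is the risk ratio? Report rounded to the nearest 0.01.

1.63

From the description: a = 687, b = 154, c = 581, d = 580.
Risk in exposed = 687/841 = 0.81688; risk in unexposed = 581/1161 = 0.50043.
RR = 0.81688 / 0.50043 = 1.63236
The risk among the exposed is 1.63 times that among the unexposed.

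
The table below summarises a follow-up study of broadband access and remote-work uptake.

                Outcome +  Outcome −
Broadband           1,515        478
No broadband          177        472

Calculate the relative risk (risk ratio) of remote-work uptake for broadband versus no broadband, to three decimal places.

2.787

Cells: a = 1515, b = 478, c = 177, d = 472.
Risk in exposed = 1515/1993 = 0.76016; risk in unexposed = 177/649 = 0.27273.
RR = 0.76016 / 0.27273 = 2.78726
The risk among the exposed is 2.79 times that among the unexposed.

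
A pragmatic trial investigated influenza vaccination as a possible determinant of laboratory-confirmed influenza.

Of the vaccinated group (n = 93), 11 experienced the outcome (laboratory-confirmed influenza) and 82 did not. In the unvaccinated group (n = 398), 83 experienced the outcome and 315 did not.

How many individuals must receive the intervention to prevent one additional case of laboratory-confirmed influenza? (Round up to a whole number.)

Risk in treated group = 11/93 = 0.11828; risk in control = 83/398 = 0.20854.
Absolute risk reduction = 0.20854 − 0.11828 = 0.09026
NNT = 1 / ARR = 1 / 0.09026 = 11.079 → round up → 12

12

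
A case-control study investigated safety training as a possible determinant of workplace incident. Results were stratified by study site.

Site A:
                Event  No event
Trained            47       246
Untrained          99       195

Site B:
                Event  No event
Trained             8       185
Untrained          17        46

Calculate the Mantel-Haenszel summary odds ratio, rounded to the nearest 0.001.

OR_MH = Σ(aᵢdᵢ/nᵢ) / Σ(bᵢcᵢ/nᵢ), where nᵢ is the stratum total.
Stratum 1 (Site A): n = 587; a·d/n = 47·195/587 = 15.6133; b·c/n = 246·99/587 = 41.4889
Stratum 2 (Site B): n = 256; a·d/n = 8·46/256 = 1.4375; b·c/n = 185·17/256 = 12.2852
OR_MH = (15.6133 + 1.4375) / (41.4889 + 12.2852) = 17.0508 / 53.7741 = 0.31708

0.317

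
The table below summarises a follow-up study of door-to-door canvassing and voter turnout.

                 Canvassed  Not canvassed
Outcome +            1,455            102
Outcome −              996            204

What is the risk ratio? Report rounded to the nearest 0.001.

1.781

Reading the table with exposure as columns: a = 1455 (Canvassed, case), b = 996 (Canvassed, non-case), c = 102 (Not canvassed, case), d = 204.
Risk in exposed = 1455/2451 = 0.59364; risk in unexposed = 102/306 = 0.33333.
RR = 0.59364 / 0.33333 = 1.78091
The risk among the exposed is 1.78 times that among the unexposed.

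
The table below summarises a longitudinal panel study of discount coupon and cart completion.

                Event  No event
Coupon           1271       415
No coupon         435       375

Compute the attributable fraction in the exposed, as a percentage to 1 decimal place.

Cells: a = 1271, b = 415, c = 435, d = 375.
Risk in exposed = 1271/1686 = 0.75386; risk in unexposed = 435/810 = 0.53704.
RR = 0.75386/0.53704 = 1.40373
AR% = (RR − 1)/RR × 100 = (1.40373 − 1)/1.40373 × 100 = 28.7613%

28.8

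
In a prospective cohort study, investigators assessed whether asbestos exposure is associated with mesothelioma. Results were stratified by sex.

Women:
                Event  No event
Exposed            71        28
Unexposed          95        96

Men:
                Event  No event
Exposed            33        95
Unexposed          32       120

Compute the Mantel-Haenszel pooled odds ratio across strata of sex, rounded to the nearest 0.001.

1.880

OR_MH = Σ(aᵢdᵢ/nᵢ) / Σ(bᵢcᵢ/nᵢ), where nᵢ is the stratum total.
Stratum 1 (Women): n = 290; a·d/n = 71·96/290 = 23.5034; b·c/n = 28·95/290 = 9.1724
Stratum 2 (Men): n = 280; a·d/n = 33·120/280 = 14.1429; b·c/n = 95·32/280 = 10.8571
OR_MH = (23.5034 + 14.1429) / (9.1724 + 10.8571) = 37.6463 / 20.0296 = 1.87954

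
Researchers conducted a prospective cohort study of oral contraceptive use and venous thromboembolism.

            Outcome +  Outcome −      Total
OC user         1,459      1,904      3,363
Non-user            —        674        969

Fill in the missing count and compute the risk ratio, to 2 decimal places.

The missing cell is in the unexposed row: 969 − 674 = 295.
So a = 1459, b = 1904, c = 295, d = 674.
RR = [a/(a+b)] / [c/(c+d)] = (1459/3363) / (295/969) = 0.43384/0.30444 = 1.42505

1.43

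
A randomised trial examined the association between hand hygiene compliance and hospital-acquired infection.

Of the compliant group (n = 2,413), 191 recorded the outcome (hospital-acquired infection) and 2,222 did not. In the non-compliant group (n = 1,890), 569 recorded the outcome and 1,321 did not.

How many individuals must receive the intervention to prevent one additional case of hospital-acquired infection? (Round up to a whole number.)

Risk in treated group = 191/2413 = 0.07915; risk in control = 569/1890 = 0.30106.
Absolute risk reduction = 0.30106 − 0.07915 = 0.22190
NNT = 1 / ARR = 1 / 0.22190 = 4.506 → round up → 5

5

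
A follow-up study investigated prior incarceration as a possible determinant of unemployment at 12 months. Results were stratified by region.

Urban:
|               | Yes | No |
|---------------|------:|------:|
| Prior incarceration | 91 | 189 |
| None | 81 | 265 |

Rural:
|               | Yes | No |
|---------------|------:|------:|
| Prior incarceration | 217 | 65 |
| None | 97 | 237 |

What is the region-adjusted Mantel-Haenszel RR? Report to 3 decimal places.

2.083

RR_MH = Σ(aᵢ·n₀ᵢ/nᵢ) / Σ(cᵢ·n₁ᵢ/nᵢ), with n₁ᵢ = aᵢ+bᵢ (exposed), n₀ᵢ = cᵢ+dᵢ (unexposed), nᵢ = n₁ᵢ+n₀ᵢ.
Stratum 1 (Urban): n₁ = 280, n₀ = 346, n = 626; a·n₀/n = 91·346/626 = 50.2971; c·n₁/n = 81·280/626 = 36.2300
Stratum 2 (Rural): n₁ = 282, n₀ = 334, n = 616; a·n₀/n = 217·334/616 = 117.6591; c·n₁/n = 97·282/616 = 44.4058
RR_MH = (50.2971 + 117.6591) / (36.2300 + 44.4058) = 167.9562 / 80.6359 = 2.08290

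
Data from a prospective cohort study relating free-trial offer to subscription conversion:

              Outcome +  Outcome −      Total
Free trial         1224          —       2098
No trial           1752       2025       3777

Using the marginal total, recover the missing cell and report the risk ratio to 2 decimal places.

1.26

The missing cell is in the exposed row: 2098 − 1224 = 874.
So a = 1224, b = 874, c = 1752, d = 2025.
RR = [a/(a+b)] / [c/(c+d)] = (1224/2098) / (1752/3777) = 0.58341/0.46386 = 1.25773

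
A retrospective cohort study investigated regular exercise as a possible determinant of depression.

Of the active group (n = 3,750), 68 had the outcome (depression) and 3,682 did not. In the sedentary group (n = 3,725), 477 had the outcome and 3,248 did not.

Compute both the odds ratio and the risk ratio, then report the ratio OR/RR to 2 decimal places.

0.89

From the description: a = 68, b = 3682, c = 477, d = 3248.
OR = (68·3248)/(3682·477) = 220864/1756314 = 0.12575
Risk in exposed = 68/3750 = 0.01813; risk in unexposed = 477/3725 = 0.12805; RR = 0.14161
OR/RR = 0.12575 / 0.14161 = 0.88805
The outcome is not rare, so the OR lies further from 1 than the RR.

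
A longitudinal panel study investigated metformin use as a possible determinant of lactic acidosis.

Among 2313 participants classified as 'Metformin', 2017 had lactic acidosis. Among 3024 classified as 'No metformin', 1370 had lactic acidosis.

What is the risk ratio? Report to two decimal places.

From the description: a = 2017, b = 296, c = 1370, d = 1654.
Risk in exposed = 2017/2313 = 0.87203; risk in unexposed = 1370/3024 = 0.45304.
RR = 0.87203 / 0.45304 = 1.92483
The risk among the exposed is 1.92 times that among the unexposed.

1.92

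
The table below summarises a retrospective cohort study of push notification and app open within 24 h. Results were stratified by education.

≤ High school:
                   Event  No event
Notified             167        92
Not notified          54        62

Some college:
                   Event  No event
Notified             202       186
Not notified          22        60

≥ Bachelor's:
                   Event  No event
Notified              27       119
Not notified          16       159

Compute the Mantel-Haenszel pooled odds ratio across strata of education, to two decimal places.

2.39

OR_MH = Σ(aᵢdᵢ/nᵢ) / Σ(bᵢcᵢ/nᵢ), where nᵢ is the stratum total.
Stratum 1 (≤ High school): n = 375; a·d/n = 167·62/375 = 27.6107; b·c/n = 92·54/375 = 13.2480
Stratum 2 (Some college): n = 470; a·d/n = 202·60/470 = 25.7872; b·c/n = 186·22/470 = 8.7064
Stratum 3 (≥ Bachelor's): n = 321; a·d/n = 27·159/321 = 13.3738; b·c/n = 119·16/321 = 5.9315
OR_MH = (27.6107 + 25.7872 + 13.3738) / (13.2480 + 8.7064 + 5.9315) = 66.7717 / 27.8858 = 2.39447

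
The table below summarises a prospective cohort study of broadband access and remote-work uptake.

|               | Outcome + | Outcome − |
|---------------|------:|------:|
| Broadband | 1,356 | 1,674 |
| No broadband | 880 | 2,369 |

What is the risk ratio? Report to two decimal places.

Cells: a = 1356, b = 1674, c = 880, d = 2369.
Risk in exposed = 1356/3030 = 0.44752; risk in unexposed = 880/3249 = 0.27085.
RR = 0.44752 / 0.27085 = 1.65228
The risk among the exposed is 1.65 times that among the unexposed.

1.65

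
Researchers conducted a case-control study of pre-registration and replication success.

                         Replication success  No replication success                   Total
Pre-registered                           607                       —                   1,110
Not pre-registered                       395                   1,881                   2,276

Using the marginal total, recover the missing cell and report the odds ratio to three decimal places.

5.747

The missing cell is in the exposed row: 1110 − 607 = 503.
So a = 607, b = 503, c = 395, d = 1881.
OR = (a·d)/(b·c) = (607 × 1881) / (503 × 395) = 1141767 / 198685 = 5.74662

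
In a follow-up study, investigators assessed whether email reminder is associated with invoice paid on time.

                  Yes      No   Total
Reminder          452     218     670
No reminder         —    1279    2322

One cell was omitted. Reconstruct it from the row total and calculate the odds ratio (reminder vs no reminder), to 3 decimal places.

2.543

The missing cell is in the unexposed row: 2322 − 1279 = 1043.
So a = 452, b = 218, c = 1043, d = 1279.
OR = (a·d)/(b·c) = (452 × 1279) / (218 × 1043) = 578108 / 227374 = 2.54254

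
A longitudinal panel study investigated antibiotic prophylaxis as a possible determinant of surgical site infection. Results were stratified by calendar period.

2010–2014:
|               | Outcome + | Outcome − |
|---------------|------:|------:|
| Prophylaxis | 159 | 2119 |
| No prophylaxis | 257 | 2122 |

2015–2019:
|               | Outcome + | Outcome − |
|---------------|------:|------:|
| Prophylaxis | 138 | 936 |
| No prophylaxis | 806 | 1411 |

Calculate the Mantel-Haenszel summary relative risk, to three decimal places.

0.448

RR_MH = Σ(aᵢ·n₀ᵢ/nᵢ) / Σ(cᵢ·n₁ᵢ/nᵢ), with n₁ᵢ = aᵢ+bᵢ (exposed), n₀ᵢ = cᵢ+dᵢ (unexposed), nᵢ = n₁ᵢ+n₀ᵢ.
Stratum 1 (2010–2014): n₁ = 2278, n₀ = 2379, n = 4657; a·n₀/n = 159·2379/4657 = 81.2242; c·n₁/n = 257·2278/4657 = 125.7131
Stratum 2 (2015–2019): n₁ = 1074, n₀ = 2217, n = 3291; a·n₀/n = 138·2217/3291 = 92.9644; c·n₁/n = 806·1074/3291 = 263.0337
RR_MH = (81.2242 + 92.9644) / (125.7131 + 263.0337) = 174.1886 / 388.7468 = 0.44808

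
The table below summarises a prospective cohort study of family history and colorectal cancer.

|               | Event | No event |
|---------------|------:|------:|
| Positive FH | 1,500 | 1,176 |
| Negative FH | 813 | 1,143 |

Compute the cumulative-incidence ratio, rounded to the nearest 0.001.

1.349

Cells: a = 1500, b = 1176, c = 813, d = 1143.
Risk in exposed = 1500/2676 = 0.56054; risk in unexposed = 813/1956 = 0.41564.
RR = 0.56054 / 0.41564 = 1.34860
The risk among the exposed is 1.35 times that among the unexposed.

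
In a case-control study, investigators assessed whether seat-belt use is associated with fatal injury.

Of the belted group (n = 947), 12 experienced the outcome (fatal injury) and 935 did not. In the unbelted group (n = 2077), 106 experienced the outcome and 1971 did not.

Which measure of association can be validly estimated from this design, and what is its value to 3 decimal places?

0.239

From the description: a = 12, b = 935, c = 106, d = 1971.
This is a case-control study: participants were sampled on outcome status, so risks in the source population cannot be estimated directly — relative risk is not valid here. The odds ratio is the appropriate measure.
OR = (a·d)/(b·c) = (12 × 1971) / (935 × 106) = 23652 / 99110 = 0.23864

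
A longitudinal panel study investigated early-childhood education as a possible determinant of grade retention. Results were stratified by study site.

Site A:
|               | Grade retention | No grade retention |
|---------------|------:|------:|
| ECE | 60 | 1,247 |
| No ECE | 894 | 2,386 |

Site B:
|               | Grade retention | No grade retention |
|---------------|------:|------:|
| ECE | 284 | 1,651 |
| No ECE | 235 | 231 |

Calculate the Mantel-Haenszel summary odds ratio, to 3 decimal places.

OR_MH = Σ(aᵢdᵢ/nᵢ) / Σ(bᵢcᵢ/nᵢ), where nᵢ is the stratum total.
Stratum 1 (Site A): n = 4587; a·d/n = 60·2386/4587 = 31.2099; b·c/n = 1247·894/4587 = 243.0386
Stratum 2 (Site B): n = 2401; a·d/n = 284·231/2401 = 27.3236; b·c/n = 1651·235/2401 = 161.5931
OR_MH = (31.2099 + 27.3236) / (243.0386 + 161.5931) = 58.5336 / 404.6317 = 0.14466

0.145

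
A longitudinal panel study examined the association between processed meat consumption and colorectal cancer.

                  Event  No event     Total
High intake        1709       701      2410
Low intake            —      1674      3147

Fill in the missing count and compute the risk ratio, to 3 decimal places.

The missing cell is in the unexposed row: 3147 − 1674 = 1473.
So a = 1709, b = 701, c = 1473, d = 1674.
RR = [a/(a+b)] / [c/(c+d)] = (1709/2410) / (1473/3147) = 0.70913/0.46806 = 1.51502

1.515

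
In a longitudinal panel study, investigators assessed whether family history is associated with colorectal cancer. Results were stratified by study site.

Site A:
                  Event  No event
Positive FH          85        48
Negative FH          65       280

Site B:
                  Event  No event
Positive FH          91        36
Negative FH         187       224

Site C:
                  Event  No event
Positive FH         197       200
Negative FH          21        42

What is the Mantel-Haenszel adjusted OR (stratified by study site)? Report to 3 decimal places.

OR_MH = Σ(aᵢdᵢ/nᵢ) / Σ(bᵢcᵢ/nᵢ), where nᵢ is the stratum total.
Stratum 1 (Site A): n = 478; a·d/n = 85·280/478 = 49.7908; b·c/n = 48·65/478 = 6.5272
Stratum 2 (Site B): n = 538; a·d/n = 91·224/538 = 37.8885; b·c/n = 36·187/538 = 12.5130
Stratum 3 (Site C): n = 460; a·d/n = 197·42/460 = 17.9870; b·c/n = 200·21/460 = 9.1304
OR_MH = (49.7908 + 37.8885 + 17.9870) / (6.5272 + 12.5130 + 9.1304) = 105.6662 / 28.1706 = 3.75093

3.751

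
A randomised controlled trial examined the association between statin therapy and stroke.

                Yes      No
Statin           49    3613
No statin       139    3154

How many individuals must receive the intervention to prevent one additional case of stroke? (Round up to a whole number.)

35

Risk in treated group = 49/3662 = 0.01338; risk in control = 139/3293 = 0.04221.
Absolute risk reduction = 0.04221 − 0.01338 = 0.02883
NNT = 1 / ARR = 1 / 0.02883 = 34.686 → round up → 35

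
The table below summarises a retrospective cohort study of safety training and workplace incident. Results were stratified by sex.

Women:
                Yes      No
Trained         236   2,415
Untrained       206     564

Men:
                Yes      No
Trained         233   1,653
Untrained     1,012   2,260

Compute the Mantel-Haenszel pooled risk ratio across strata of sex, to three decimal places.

0.379

RR_MH = Σ(aᵢ·n₀ᵢ/nᵢ) / Σ(cᵢ·n₁ᵢ/nᵢ), with n₁ᵢ = aᵢ+bᵢ (exposed), n₀ᵢ = cᵢ+dᵢ (unexposed), nᵢ = n₁ᵢ+n₀ᵢ.
Stratum 1 (Women): n₁ = 2651, n₀ = 770, n = 3421; a·n₀/n = 236·770/3421 = 53.1190; c·n₁/n = 206·2651/3421 = 159.6334
Stratum 2 (Men): n₁ = 1886, n₀ = 3272, n = 5158; a·n₀/n = 233·3272/5158 = 147.8046; c·n₁/n = 1012·1886/5158 = 370.0333
RR_MH = (53.1190 + 147.8046) / (159.6334 + 370.0333) = 200.9235 / 529.6668 = 0.37934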